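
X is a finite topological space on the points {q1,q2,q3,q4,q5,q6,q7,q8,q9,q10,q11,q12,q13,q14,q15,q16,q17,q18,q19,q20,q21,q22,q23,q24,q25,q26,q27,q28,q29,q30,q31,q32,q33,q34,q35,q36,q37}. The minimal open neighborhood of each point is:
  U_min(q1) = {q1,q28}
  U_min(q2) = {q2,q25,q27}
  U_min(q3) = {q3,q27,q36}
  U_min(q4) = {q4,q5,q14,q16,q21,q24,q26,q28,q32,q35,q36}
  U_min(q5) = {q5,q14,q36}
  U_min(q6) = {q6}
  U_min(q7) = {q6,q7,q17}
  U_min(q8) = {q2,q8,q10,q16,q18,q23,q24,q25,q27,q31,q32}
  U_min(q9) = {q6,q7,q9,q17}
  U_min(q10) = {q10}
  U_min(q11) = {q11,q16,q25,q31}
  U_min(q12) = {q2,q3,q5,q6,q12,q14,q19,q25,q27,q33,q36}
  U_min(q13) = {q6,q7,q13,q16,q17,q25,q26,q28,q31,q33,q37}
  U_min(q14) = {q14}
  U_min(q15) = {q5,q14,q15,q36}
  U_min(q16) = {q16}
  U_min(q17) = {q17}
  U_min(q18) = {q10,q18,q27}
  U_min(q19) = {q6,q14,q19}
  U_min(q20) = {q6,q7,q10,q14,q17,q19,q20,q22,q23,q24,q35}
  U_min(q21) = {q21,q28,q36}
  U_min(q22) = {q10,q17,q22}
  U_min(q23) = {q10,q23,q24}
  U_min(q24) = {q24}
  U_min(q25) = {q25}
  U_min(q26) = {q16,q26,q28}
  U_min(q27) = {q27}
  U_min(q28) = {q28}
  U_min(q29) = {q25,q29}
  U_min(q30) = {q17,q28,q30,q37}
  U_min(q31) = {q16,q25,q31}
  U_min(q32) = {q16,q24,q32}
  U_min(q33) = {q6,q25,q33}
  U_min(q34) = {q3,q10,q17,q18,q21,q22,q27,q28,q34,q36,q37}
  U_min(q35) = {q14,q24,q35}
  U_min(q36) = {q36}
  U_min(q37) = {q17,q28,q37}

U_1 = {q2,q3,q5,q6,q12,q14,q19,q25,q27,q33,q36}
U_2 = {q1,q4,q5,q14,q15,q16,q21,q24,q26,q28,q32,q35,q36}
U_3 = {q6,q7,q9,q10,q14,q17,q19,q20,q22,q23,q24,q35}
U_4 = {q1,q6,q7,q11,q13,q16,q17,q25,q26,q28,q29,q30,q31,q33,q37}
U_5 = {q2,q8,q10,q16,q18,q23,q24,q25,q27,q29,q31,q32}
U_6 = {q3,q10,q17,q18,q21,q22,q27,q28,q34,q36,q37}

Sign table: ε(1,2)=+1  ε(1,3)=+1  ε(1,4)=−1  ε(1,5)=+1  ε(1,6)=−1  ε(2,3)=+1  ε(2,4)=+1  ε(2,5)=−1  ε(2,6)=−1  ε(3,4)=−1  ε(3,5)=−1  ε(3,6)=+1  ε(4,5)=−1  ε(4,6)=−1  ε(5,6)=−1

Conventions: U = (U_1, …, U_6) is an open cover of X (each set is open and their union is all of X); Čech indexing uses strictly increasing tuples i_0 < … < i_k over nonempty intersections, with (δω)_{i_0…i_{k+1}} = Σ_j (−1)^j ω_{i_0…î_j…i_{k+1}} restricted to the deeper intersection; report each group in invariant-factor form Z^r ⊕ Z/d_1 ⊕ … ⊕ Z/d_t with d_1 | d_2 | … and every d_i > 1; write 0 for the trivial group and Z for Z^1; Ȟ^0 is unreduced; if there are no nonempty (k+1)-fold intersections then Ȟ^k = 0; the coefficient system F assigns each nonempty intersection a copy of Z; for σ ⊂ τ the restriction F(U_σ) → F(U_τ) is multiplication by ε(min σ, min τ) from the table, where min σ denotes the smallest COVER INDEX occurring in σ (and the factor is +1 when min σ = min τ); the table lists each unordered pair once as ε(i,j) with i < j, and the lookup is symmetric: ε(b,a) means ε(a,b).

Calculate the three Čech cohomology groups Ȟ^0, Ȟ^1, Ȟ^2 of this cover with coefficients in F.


Ȟ^0(U;F) ≅ 0,  Ȟ^1(U;F) ≅ Z/2,  Ȟ^2(U;F) ≅ Z

intersection data:
  U12={q5,q14,q36} U13={q6,q14,q19} U14={q6,q25,q33} U15={q2,q25,q27} U16={q3,q27,q36} U23={q14,q24,q35} U24={q1,q16,q26,q28} U25={q16,q24,q32} U26={q21,q28,q36} U34={q6,q7,q17} U35={q10,q23,q24} U36={q10,q17,q22} U45={q16,q25,q29,q31} U46={q17,q28,q37} U56={q10,q18,q27}
  U123={q14} U126={q36} U134={q6} U145={q25} U156={q27} U235={q24} U245={q16} U246={q28} U346={q17} U356={q10}
C dims 6,15,10; δ0: rk 6, SNF 1^5·2; δ1: rk 9, SNF 1^9
Ȟ^0 = (6 − 6) − 0 = 0, so Ȟ^0 ≅ 0
Ȟ^1 = (15 − 9) − 6 = 0 plus torsion [2], so Ȟ^1 ≅ Z/2
Ȟ^2 = (10 − 0) − 9 = 1, so Ȟ^2 ≅ Z


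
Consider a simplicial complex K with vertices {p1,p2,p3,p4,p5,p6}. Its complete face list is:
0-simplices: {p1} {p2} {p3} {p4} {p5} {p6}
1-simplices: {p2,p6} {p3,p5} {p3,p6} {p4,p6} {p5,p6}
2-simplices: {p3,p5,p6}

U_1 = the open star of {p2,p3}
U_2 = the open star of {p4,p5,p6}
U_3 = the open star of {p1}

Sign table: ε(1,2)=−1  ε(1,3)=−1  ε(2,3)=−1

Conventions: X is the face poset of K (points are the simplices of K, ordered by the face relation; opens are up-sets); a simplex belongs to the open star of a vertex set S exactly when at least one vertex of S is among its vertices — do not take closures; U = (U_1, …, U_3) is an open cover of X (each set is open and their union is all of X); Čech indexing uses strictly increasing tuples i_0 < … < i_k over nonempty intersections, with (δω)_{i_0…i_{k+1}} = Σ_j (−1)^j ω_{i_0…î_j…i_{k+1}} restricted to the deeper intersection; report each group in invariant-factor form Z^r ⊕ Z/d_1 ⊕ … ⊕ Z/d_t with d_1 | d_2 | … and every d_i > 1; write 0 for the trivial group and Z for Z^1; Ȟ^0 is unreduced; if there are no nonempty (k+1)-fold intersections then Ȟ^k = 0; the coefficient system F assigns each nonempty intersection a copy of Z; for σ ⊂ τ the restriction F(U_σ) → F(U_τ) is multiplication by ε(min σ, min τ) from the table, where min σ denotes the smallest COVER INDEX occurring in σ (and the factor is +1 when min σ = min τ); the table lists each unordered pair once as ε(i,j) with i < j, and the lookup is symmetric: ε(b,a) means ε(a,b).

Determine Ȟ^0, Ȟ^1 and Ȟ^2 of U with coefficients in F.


Ȟ^0 = Z^2,  Ȟ^1 = 0,  Ȟ^2 = 0

nerve of the cover:
  U1={{p2},{p3},{p2,p6},{p3,p5},{p3,p6},{p3,p5,p6}} U2={{p4},{p5},{p6},{p2,p6},{p3,p5},{p3,p6},{p4,p6},{p5,p6},{p3,p5,p6}} U3={{p1}}
  U12={{p2,p6},{p3,p5},{p3,p6},{p3,p5,p6}}
C dims 3,1; δ0: rk 1, SNF 1^1
Ȟ^0 = (3 − 1) − 0 = 2, so Ȟ^0 ≅ Z^2
Ȟ^1 = (1 − 0) − 1 = 0, so Ȟ^1 ≅ 0
Ȟ^2 = (0 − 0) − 0 = 0, so Ȟ^2 ≅ 0


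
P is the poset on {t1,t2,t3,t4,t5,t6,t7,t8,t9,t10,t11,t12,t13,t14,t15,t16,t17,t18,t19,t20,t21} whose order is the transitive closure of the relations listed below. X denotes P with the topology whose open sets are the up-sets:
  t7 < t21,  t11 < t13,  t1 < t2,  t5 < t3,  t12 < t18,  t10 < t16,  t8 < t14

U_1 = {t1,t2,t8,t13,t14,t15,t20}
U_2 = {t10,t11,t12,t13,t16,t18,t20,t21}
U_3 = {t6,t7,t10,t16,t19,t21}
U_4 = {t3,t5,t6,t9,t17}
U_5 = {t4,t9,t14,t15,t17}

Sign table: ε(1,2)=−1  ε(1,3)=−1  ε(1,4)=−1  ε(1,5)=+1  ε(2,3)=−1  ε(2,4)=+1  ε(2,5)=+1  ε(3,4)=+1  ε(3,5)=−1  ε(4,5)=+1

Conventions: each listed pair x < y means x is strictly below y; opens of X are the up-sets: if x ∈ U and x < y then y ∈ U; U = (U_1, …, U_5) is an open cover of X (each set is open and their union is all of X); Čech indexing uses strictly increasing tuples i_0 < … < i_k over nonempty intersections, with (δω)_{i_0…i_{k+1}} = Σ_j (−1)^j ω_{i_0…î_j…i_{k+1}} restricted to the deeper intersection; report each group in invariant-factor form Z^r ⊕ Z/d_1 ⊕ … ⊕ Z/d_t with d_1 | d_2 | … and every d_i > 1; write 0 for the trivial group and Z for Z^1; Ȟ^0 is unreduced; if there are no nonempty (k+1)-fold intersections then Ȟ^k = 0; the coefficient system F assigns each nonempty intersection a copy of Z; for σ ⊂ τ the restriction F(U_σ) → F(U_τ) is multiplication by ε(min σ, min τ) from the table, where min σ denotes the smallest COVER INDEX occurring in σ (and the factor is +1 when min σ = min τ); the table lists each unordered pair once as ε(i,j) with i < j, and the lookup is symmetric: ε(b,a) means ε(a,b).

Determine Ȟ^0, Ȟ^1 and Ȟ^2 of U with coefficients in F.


Ȟ^0(U;F) ≅ Z; Ȟ^1(U;F) ≅ Z; Ȟ^2(U;F) ≅ 0

cover nerve:
  U12={t13,t20} U15={t14,t15} U23={t10,t16,t21} U34={t6} U45={t9,t17}
C dims 5,5; δ0: rk 4, SNF 1^4
Ȟ^0: (5−4)−0=1 ⇒ Z
Ȟ^1: (5−0)−4=1 ⇒ Z
Ȟ^2: (0−0)−0=0 ⇒ 0


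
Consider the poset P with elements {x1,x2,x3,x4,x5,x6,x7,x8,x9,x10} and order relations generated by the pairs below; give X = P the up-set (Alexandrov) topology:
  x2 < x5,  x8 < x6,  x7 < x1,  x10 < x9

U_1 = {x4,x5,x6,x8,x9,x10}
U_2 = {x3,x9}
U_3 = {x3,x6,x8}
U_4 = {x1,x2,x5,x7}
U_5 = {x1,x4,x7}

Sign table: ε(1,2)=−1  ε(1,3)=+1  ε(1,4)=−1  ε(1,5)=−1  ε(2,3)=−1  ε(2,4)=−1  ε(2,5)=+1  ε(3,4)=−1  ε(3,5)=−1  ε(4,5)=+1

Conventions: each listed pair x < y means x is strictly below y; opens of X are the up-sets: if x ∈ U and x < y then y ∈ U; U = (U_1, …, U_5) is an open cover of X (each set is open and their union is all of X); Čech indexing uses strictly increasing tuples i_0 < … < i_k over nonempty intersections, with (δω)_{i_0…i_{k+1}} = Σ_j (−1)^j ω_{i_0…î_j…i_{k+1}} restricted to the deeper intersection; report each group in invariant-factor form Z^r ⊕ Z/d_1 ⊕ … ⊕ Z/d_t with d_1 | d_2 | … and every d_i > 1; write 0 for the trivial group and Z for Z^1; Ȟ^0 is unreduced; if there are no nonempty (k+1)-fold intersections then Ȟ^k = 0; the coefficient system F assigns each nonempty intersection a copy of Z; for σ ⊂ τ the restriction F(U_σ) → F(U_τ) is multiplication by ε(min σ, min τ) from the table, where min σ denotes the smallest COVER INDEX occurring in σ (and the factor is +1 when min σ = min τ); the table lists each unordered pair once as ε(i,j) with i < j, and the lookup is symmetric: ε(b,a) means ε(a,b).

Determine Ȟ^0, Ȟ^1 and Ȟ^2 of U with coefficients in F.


Ȟ^0 = Z; Ȟ^1 = Z^2; Ȟ^2 = 0

nerve simplices:
  U12={x9} U13={x6,x8} U14={x5} U15={x4} U23={x3} U45={x1,x7}
C dims 5,6; δ0: rk 4, SNF 1^4
degree 0: 5−4−0 = 1 → Ȟ^0 ≅ Z
degree 1: 6−0−4 = 2 → Ȟ^1 ≅ Z^2
degree 2: 0−0−0 = 0 → Ȟ^2 ≅ 0


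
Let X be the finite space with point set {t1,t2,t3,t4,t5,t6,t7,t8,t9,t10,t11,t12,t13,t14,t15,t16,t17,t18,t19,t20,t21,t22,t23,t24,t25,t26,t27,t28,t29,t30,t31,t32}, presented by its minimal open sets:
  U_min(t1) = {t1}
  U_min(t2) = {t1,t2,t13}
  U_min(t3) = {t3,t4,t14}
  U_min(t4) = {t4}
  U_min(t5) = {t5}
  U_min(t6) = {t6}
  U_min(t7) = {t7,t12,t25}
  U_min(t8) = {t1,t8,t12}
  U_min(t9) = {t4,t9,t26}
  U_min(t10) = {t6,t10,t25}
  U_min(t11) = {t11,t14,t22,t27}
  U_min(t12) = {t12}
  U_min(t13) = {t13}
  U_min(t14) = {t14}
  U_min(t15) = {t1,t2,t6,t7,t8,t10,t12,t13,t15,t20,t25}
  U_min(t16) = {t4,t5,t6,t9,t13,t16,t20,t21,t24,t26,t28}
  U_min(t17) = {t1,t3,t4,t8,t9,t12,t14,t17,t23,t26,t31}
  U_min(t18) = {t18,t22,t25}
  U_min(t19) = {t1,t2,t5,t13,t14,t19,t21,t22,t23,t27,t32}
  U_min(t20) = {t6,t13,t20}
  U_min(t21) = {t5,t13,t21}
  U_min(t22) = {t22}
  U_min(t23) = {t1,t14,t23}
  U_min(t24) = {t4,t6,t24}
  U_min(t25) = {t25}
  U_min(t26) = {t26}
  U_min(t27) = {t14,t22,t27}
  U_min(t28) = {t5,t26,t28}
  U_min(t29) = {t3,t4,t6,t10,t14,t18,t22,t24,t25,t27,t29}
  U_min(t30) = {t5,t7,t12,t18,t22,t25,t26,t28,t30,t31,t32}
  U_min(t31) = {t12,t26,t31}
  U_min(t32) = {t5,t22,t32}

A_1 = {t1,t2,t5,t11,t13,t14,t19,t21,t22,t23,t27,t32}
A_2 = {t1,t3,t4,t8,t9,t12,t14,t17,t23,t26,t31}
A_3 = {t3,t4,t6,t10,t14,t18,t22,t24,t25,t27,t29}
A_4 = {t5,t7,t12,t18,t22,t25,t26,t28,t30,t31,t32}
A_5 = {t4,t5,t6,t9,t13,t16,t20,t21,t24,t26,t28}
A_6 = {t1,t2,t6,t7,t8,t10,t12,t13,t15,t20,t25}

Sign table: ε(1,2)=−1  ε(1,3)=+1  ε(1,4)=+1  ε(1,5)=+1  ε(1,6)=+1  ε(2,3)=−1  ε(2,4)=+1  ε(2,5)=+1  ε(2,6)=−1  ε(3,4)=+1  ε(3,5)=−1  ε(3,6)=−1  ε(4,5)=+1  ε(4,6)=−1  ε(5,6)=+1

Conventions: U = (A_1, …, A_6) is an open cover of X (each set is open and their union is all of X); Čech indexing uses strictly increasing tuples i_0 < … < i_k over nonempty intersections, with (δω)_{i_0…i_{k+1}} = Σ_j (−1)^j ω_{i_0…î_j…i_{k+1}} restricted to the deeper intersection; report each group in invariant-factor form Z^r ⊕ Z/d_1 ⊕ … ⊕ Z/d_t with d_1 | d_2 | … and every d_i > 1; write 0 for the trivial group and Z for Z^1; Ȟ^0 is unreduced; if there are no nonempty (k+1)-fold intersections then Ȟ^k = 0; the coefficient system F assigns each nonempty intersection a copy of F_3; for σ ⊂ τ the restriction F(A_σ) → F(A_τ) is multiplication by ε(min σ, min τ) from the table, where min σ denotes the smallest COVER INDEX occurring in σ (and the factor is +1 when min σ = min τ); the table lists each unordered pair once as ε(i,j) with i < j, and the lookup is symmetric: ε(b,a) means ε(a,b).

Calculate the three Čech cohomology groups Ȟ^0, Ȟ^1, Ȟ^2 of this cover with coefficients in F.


nonempty overlaps:
  A12={t1,t14,t23} A13={t14,t22,t27} A14={t5,t22,t32} A15={t5,t13,t21} A16={t1,t2,t13} A23={t3,t4,t14} A24={t12,t26,t31} A25={t4,t9,t26} A26={t1,t8,t12} A34={t18,t22,t25} A35={t4,t6,t24} A36={t6,t10,t25} A45={t5,t26,t28} A46={t7,t12,t25} A56={t6,t13,t20}
  A123={t14} A126={t1} A134={t22} A145={t5} A156={t13} A235={t4} A245={t26} A246={t12} A346={t25} A356={t6}
C dims 6,15,10; δ0: rk_F3 6; δ1: rk_F3 9
degree 0: 6−6−0 = 0 → Ȟ^0 ≅ 0
degree 1: 15−9−6 = 0 → Ȟ^1 ≅ 0
degree 2: 10−0−9 = 1 → Ȟ^2 ≅ Z/3

Ȟ^0 ≅ 0, Ȟ^1 ≅ 0 and Ȟ^2 ≅ Z/3


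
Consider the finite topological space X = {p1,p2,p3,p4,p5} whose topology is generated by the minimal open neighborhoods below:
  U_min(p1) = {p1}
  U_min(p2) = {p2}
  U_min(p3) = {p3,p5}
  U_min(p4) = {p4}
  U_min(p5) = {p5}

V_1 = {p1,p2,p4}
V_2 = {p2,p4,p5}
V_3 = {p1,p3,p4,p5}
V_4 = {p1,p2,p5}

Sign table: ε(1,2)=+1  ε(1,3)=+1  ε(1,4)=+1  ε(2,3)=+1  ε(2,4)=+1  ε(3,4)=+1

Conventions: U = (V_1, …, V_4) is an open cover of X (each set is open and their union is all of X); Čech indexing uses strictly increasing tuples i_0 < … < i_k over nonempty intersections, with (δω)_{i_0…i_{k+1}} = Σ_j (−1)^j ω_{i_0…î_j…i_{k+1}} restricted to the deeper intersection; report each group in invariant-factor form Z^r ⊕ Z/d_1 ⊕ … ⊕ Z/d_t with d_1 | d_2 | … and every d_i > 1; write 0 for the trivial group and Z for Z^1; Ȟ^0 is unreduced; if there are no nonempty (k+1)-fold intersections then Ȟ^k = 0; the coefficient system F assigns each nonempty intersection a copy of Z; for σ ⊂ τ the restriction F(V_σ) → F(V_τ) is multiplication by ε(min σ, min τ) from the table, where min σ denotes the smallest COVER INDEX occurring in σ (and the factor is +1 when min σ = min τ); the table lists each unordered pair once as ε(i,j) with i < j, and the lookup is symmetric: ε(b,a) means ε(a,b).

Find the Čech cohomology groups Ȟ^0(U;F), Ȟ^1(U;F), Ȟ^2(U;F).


cover nerve:
  V12={p2,p4} V13={p1,p4} V14={p1,p2} V23={p4,p5} V24={p2,p5} V34={p1,p5}
  V123={p4} V124={p2} V134={p1} V234={p5}
C dims 4,6,4; δ0: rk 3, SNF 1^3; δ1: rk 3, SNF 1^3
Ȟ^0: (4−3)−0=1 ⇒ Z
Ȟ^1: (6−3)−3=0 ⇒ 0
Ȟ^2: (4−0)−3=1 ⇒ Z

Ȟ^0 ≅ Z, Ȟ^1 ≅ 0 and Ȟ^2 ≅ Z


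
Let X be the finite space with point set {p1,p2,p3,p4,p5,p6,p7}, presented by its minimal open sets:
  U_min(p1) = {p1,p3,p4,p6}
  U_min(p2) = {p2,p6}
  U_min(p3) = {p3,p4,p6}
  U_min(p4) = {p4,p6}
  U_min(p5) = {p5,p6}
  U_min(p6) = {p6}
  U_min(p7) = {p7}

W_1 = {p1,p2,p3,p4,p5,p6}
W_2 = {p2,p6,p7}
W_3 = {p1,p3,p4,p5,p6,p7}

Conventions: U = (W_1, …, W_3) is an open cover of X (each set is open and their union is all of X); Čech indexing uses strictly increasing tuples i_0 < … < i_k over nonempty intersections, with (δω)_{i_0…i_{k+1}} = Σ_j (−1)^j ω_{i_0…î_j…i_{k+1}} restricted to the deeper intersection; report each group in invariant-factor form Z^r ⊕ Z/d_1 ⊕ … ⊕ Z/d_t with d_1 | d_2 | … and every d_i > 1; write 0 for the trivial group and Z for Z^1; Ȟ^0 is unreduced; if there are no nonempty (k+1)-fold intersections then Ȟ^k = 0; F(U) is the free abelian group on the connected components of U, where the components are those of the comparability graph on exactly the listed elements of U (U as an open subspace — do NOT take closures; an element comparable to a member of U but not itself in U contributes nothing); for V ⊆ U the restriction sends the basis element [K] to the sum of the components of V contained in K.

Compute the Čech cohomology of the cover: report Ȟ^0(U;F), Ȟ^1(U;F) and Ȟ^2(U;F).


Ȟ^0 = Z^2; Ȟ^1 = 0; Ȟ^2 = 0

nerve of the cover:
  W12={p2,p6} W13={p1,p3,p4,p5,p6} W23={p6,p7}
  W123={p6}
components per intersection:
  W1: {p1,p2,p3,p4,p5,p6}
  W2: {p2,p6} {p7}
  W3: {p1,p3,p4,p5,p6} {p7}
  W12: {p2,p6}
  W13: {p1,p3,p4,p5,p6}
  W23: {p6} {p7}
  W123: {p6}
C dims 5,4,1; δ0: rk 3, SNF 1^3; δ1: rk 1, SNF 1^1
Ȟ^0 = (5 − 3) − 0 = 2, so Ȟ^0 ≅ Z^2
Ȟ^1 = (4 − 1) − 3 = 0, so Ȟ^1 ≅ 0
Ȟ^2 = (1 − 0) − 1 = 0, so Ȟ^2 ≅ 0


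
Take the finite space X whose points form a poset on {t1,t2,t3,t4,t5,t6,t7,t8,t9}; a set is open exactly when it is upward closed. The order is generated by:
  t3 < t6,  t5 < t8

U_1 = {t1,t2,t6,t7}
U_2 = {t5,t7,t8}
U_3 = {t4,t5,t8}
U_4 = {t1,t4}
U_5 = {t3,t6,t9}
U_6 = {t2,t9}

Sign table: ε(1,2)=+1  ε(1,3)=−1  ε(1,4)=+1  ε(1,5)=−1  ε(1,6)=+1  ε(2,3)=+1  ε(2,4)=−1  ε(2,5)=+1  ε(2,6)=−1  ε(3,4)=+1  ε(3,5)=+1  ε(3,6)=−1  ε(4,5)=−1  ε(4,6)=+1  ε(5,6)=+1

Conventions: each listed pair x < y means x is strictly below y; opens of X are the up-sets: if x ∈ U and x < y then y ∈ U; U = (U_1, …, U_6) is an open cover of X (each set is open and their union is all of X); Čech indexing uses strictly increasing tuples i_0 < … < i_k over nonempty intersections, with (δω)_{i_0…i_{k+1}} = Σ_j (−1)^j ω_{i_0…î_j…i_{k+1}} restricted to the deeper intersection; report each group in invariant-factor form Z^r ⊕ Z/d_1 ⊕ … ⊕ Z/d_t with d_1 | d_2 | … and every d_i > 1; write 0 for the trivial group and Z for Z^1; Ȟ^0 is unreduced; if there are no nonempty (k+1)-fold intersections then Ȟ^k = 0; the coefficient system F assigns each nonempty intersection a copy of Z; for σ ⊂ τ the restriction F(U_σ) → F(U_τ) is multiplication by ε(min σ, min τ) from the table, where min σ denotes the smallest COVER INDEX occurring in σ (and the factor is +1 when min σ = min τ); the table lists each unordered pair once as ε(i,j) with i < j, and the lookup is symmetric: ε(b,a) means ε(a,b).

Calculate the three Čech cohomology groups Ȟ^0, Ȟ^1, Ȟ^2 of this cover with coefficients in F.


Ȟ^0(U;F) ≅ 0, Ȟ^1(U;F) ≅ Z ⊕ Z/2 and Ȟ^2(U;F) ≅ 0

nonempty intersections:
  U12={t7} U14={t1} U15={t6} U16={t2} U23={t5,t8} U34={t4} U56={t9}
C dims 6,7; δ0: rk 6, SNF 1^5·2
Ȟ^0: (6−6)−0=0 ⇒ 0
Ȟ^1: (7−0)−6=1 plus torsion [2] ⇒ Z ⊕ Z/2
Ȟ^2: (0−0)−0=0 ⇒ 0


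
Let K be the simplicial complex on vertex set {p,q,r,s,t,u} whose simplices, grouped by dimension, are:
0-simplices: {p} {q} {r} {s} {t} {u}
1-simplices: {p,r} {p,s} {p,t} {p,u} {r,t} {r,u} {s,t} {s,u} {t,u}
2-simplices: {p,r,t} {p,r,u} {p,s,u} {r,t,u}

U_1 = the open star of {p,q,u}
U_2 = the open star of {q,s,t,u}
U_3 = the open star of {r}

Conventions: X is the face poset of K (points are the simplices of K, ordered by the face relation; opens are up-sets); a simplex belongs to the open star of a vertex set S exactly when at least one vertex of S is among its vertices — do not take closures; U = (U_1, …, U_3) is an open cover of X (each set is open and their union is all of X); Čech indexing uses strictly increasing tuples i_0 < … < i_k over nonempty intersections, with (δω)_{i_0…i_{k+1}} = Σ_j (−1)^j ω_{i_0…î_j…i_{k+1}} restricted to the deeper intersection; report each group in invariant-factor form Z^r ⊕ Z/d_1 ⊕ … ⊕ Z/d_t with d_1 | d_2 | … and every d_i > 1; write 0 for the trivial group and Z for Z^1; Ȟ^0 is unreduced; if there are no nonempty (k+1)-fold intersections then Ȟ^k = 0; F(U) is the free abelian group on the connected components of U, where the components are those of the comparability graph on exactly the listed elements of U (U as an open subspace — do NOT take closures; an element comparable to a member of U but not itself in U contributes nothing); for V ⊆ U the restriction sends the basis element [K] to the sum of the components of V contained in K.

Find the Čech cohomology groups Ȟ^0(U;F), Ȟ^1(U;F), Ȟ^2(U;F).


intersection data:
  U1={{p},{q},{u},{p,r},{p,s},{p,t},{p,u},{r,u},{s,u},{t,u},{p,r,t},{p,r,u},{p,s,u},{r,t,u}} U2={{q},{s},{t},{u},{p,s},{p,t},{p,u},{r,t},{r,u},{s,t},{s,u},{t,u},{p,r,t},{p,r,u},{p,s,u},{r,t,u}} U3={{r},{p,r},{r,t},{r,u},{p,r,t},{p,r,u},{r,t,u}}
  U12={{q},{u},{p,s},{p,t},{p,u},{r,u},{s,u},{t,u},{p,r,t},{p,r,u},{p,s,u},{r,t,u}} U13={{p,r},{r,u},{p,r,t},{p,r,u},{r,t,u}} U23={{r,t},{r,u},{p,r,t},{p,r,u},{r,t,u}}
  U123={{r,u},{p,r,t},{p,r,u},{r,t,u}}
components per intersection:
  U1: {{p},{u},{p,r},{p,s},{p,t},{p,u},{r,u},{s,u},{t,u},{p,r,t},{p,r,u},{p,s,u},{r,t,u}} {{q}}
  U2: {{q}} {{s},{t},{u},{p,s},{p,t},{p,u},{r,t},{r,u},{s,t},{s,u},{t,u},{p,r,t},{p,r,u},{p,s,u},{r,t,u}}
  U3: {{r},{p,r},{r,t},{r,u},{p,r,t},{p,r,u},{r,t,u}}
  U12: {{q}} {{u},{p,s},{p,u},{r,u},{s,u},{t,u},{p,r,u},{p,s,u},{r,t,u}} {{p,t},{p,r,t}}
  U13: {{p,r},{r,u},{p,r,t},{p,r,u},{r,t,u}}
  U23: {{r,t},{r,u},{p,r,t},{p,r,u},{r,t,u}}
  U123: {{r,u},{p,r,u},{r,t,u}} {{p,r,t}}
C dims 5,5,2; δ0: rk 3, SNF 1^3; δ1: rk 2, SNF 1^2
Ȟ^0 = (5 − 3) − 0 = 2, so Ȟ^0 ≅ Z^2
Ȟ^1 = (5 − 2) − 3 = 0, so Ȟ^1 ≅ 0
Ȟ^2 = (2 − 0) − 2 = 0, so Ȟ^2 ≅ 0

Ȟ^0 = Z^2; Ȟ^1 = 0; Ȟ^2 = 0


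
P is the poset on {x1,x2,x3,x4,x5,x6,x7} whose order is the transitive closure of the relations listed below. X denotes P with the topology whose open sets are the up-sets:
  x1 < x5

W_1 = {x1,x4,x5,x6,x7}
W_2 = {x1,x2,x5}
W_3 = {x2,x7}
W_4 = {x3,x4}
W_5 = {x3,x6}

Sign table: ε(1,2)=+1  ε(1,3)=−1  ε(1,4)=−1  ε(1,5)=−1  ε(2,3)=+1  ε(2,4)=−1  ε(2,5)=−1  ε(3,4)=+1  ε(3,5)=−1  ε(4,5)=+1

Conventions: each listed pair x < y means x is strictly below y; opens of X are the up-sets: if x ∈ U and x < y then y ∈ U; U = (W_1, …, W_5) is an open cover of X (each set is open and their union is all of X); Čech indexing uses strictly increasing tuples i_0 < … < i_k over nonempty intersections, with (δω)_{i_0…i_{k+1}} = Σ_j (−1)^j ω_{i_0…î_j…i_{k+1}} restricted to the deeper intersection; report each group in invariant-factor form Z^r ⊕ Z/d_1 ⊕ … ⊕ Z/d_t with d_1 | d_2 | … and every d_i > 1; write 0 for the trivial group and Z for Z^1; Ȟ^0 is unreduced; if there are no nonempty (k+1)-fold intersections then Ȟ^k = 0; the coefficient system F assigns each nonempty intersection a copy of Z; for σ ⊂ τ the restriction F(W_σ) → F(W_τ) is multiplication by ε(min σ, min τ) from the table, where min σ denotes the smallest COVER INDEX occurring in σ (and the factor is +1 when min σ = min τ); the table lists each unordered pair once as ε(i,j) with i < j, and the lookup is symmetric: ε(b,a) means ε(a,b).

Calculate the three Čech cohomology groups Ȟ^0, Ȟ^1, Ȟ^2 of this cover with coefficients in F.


nerve simplices:
  W12={x1,x5} W13={x7} W14={x4} W15={x6} W23={x2} W45={x3}
C dims 5,6; δ0: rk 5, SNF 1^4·2
degree 0: 5−5−0 = 0 → Ȟ^0 ≅ 0
degree 1: 6−0−5 = 1 plus torsion [2] → Ȟ^1 ≅ Z ⊕ Z/2
degree 2: 0−0−0 = 0 → Ȟ^2 ≅ 0

Ȟ^0 ≅ 0, Ȟ^1 ≅ Z ⊕ Z/2 and Ȟ^2 ≅ 0


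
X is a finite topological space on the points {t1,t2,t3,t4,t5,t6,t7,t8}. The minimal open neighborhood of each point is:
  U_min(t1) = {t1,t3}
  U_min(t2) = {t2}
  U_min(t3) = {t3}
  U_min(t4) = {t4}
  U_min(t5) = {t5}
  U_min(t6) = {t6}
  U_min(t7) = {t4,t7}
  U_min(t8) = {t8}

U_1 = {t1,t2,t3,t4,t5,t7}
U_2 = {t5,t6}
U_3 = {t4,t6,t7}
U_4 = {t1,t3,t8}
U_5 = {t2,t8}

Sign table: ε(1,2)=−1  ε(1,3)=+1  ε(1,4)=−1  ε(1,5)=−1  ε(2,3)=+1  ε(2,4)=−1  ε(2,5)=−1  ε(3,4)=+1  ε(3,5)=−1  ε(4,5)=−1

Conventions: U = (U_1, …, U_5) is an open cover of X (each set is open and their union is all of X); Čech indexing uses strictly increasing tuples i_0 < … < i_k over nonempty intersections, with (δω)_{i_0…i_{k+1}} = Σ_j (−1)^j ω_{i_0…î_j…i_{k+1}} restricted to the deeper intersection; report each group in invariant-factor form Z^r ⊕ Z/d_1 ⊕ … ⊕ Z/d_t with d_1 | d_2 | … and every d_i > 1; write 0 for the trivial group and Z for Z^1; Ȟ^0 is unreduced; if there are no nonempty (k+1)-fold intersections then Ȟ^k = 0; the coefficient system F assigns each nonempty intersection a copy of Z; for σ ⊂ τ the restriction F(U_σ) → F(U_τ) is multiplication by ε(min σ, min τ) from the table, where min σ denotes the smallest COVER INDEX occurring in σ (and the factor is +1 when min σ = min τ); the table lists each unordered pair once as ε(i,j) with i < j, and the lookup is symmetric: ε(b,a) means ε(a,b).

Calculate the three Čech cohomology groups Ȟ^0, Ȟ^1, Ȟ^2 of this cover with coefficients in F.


Ȟ^0 = 0, Ȟ^1 = Z ⊕ Z/2 and Ȟ^2 = 0

nonempty overlaps:
  U12={t5} U13={t4,t7} U14={t1,t3} U15={t2} U23={t6} U45={t8}
C dims 5,6; δ0: rk 5, SNF 1^4·2
degree 0: 5−5−0 = 0 → Ȟ^0 ≅ 0
degree 1: 6−0−5 = 1 plus torsion [2] → Ȟ^1 ≅ Z ⊕ Z/2
degree 2: 0−0−0 = 0 → Ȟ^2 ≅ 0


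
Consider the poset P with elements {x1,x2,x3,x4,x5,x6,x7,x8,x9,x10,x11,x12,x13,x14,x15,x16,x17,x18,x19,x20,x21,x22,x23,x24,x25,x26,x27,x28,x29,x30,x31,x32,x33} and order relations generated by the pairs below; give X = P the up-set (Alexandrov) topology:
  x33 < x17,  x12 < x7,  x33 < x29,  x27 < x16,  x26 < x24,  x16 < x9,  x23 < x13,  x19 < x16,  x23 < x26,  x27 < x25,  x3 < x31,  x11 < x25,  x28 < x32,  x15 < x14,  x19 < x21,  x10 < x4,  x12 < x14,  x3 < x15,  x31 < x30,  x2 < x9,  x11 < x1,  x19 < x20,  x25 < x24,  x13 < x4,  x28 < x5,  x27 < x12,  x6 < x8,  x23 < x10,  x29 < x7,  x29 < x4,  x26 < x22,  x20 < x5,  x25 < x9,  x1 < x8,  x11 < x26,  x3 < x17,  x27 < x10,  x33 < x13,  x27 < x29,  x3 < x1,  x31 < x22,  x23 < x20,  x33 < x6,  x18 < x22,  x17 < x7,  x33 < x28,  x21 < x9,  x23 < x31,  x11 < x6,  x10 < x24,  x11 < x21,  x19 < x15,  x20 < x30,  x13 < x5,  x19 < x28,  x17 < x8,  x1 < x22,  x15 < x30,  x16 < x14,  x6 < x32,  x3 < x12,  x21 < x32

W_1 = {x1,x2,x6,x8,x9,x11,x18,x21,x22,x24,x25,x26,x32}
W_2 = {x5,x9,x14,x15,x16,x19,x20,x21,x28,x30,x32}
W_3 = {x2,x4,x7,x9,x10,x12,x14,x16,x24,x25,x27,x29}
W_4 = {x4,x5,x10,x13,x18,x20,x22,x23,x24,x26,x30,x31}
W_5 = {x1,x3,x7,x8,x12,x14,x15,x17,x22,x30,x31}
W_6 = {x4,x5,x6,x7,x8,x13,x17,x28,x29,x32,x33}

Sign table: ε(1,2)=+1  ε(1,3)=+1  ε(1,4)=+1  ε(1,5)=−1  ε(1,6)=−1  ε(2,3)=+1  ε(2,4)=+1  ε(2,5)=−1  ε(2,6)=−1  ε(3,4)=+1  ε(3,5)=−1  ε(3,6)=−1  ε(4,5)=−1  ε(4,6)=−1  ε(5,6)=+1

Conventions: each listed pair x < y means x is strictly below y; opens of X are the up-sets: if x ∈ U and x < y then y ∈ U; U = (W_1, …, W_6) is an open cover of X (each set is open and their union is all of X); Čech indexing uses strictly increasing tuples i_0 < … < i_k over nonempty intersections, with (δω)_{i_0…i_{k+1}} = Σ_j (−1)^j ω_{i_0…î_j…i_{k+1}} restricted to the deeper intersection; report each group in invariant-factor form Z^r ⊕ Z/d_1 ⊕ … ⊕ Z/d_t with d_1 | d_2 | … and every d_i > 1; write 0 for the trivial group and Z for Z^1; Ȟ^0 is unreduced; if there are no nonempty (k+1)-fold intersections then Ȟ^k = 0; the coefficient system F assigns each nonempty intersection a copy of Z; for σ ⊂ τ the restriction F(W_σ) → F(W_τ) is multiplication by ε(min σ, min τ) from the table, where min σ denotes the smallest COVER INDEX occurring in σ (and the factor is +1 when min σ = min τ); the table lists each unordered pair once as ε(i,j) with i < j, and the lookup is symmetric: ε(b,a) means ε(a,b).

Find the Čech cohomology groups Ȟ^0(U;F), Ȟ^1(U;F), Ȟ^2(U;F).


nerve of the cover:
  W12={x9,x21,x32} W13={x2,x9,x24,x25} W14={x18,x22,x24,x26} W15={x1,x8,x22} W16={x6,x8,x32} W23={x9,x14,x16} W24={x5,x20,x30} W25={x14,x15,x30} W26={x5,x28,x32} W34={x4,x10,x24} W35={x7,x12,x14} W36={x4,x7,x29} W45={x22,x30,x31} W46={x4,x5,x13} W56={x7,x8,x17}
  W123={x9} W126={x32} W134={x24} W145={x22} W156={x8} W235={x14} W245={x30} W246={x5} W346={x4} W356={x7}
C dims 6,15,10; δ0: rk 5, SNF 1^5; δ1: rk 10, SNF 1^9·2
Ȟ^0 = (6 − 5) − 0 = 1, so Ȟ^0 ≅ Z
Ȟ^1 = (15 − 10) − 5 = 0, so Ȟ^1 ≅ 0
Ȟ^2 = (10 − 0) − 10 = 0 plus torsion [2], so Ȟ^2 ≅ Z/2

Ȟ^0(U;F) ≅ Z; Ȟ^1(U;F) ≅ 0; Ȟ^2(U;F) ≅ Z/2


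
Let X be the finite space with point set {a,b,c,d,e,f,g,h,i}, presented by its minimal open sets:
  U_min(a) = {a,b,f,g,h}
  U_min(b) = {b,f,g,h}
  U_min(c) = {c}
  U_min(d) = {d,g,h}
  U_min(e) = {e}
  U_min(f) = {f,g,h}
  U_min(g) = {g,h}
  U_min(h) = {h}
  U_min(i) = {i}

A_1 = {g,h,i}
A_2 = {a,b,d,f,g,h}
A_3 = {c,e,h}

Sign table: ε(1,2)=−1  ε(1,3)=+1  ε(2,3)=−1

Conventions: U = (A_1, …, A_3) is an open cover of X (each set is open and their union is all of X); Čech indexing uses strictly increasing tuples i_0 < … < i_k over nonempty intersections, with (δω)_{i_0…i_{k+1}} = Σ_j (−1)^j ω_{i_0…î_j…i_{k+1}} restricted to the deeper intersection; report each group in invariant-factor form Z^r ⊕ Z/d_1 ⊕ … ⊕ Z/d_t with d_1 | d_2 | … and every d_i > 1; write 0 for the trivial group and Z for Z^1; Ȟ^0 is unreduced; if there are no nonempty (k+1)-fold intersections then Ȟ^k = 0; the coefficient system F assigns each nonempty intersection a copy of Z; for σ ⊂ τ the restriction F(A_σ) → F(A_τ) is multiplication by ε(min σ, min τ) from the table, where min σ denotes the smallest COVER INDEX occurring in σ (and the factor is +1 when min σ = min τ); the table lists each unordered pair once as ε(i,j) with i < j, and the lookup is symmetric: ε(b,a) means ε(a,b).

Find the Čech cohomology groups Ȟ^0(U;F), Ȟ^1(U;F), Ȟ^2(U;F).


Ȟ^0(U;F) ≅ Z, Ȟ^1(U;F) ≅ 0, Ȟ^2(U;F) ≅ 0

nonempty intersections:
  A12={g,h} A13={h} A23={h}
  A123={h}
C dims 3,3,1; δ0: rk 2, SNF 1^2; δ1: rk 1, SNF 1^1
Ȟ^0: (3−2)−0=1 ⇒ Z
Ȟ^1: (3−1)−2=0 ⇒ 0
Ȟ^2: (1−0)−1=0 ⇒ 0


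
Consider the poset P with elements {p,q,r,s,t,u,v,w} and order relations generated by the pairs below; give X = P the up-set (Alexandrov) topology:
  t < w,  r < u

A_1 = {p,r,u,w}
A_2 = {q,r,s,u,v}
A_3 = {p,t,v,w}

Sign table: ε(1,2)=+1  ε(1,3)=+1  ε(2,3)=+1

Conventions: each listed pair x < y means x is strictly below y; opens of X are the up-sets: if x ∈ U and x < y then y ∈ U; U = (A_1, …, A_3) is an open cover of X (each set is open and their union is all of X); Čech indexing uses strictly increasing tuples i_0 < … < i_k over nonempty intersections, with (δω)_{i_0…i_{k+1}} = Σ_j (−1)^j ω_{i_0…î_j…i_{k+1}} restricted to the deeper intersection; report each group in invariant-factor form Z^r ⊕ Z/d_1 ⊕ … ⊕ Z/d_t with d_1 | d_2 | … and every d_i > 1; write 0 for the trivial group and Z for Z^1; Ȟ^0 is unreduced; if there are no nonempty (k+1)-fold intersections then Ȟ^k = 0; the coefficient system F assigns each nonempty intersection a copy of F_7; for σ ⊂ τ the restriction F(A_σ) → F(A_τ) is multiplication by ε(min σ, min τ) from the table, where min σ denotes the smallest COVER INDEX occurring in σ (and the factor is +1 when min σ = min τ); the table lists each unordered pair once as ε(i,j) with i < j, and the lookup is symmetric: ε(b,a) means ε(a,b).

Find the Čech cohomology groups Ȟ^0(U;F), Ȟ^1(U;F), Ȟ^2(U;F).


Ȟ^0(U;F) ≅ Z/7,  Ȟ^1(U;F) ≅ Z/7,  Ȟ^2(U;F) ≅ 0

nonempty intersections:
  A12={r,u} A13={p,w} A23={v}
C dims 3,3; δ0: rk_F7 2
Ȟ^0: (3−2)−0=1 ⇒ Z/7
Ȟ^1: (3−0)−2=1 ⇒ Z/7
Ȟ^2: (0−0)−0=0 ⇒ 0


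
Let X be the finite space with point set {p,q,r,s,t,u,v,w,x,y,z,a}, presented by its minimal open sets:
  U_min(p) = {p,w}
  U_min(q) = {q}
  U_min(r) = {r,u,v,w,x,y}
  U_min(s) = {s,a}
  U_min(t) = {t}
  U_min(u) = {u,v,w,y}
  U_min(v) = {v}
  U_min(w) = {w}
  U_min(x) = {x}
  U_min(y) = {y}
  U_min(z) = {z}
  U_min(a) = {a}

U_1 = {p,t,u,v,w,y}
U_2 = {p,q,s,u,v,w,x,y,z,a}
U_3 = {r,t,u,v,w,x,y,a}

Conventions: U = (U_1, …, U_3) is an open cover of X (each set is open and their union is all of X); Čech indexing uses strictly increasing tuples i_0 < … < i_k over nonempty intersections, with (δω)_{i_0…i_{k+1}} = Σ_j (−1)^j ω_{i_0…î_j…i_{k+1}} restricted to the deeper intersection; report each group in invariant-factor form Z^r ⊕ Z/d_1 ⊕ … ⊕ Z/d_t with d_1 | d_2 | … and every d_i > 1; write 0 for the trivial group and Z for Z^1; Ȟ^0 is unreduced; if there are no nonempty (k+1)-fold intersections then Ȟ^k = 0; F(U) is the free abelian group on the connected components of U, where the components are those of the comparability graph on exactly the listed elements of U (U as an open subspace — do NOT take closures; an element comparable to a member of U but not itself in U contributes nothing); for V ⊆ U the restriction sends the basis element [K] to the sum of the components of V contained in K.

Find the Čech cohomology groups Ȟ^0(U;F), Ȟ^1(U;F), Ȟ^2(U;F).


nerve of the cover:
  U12={p,u,v,w,y} U13={t,u,v,w,y} U23={u,v,w,x,y,a}
  U123={u,v,w,y}
components per intersection:
  U1: {p,u,v,w,y} {t}
  U2: {p,u,v,w,y} {q} {s,a} {x} {z}
  U3: {r,u,v,w,x,y} {t} {a}
  U12: {p,u,v,w,y}
  U13: {t} {u,v,w,y}
  U23: {u,v,w,y} {x} {a}
  U123: {u,v,w,y}
C dims 10,6,1; δ0: rk 5, SNF 1^5; δ1: rk 1, SNF 1^1
Ȟ^0 = (10 − 5) − 0 = 5, so Ȟ^0 ≅ Z^5
Ȟ^1 = (6 − 1) − 5 = 0, so Ȟ^1 ≅ 0
Ȟ^2 = (1 − 0) − 1 = 0, so Ȟ^2 ≅ 0

Ȟ^0 ≅ Z^5; Ȟ^1 ≅ 0; Ȟ^2 ≅ 0


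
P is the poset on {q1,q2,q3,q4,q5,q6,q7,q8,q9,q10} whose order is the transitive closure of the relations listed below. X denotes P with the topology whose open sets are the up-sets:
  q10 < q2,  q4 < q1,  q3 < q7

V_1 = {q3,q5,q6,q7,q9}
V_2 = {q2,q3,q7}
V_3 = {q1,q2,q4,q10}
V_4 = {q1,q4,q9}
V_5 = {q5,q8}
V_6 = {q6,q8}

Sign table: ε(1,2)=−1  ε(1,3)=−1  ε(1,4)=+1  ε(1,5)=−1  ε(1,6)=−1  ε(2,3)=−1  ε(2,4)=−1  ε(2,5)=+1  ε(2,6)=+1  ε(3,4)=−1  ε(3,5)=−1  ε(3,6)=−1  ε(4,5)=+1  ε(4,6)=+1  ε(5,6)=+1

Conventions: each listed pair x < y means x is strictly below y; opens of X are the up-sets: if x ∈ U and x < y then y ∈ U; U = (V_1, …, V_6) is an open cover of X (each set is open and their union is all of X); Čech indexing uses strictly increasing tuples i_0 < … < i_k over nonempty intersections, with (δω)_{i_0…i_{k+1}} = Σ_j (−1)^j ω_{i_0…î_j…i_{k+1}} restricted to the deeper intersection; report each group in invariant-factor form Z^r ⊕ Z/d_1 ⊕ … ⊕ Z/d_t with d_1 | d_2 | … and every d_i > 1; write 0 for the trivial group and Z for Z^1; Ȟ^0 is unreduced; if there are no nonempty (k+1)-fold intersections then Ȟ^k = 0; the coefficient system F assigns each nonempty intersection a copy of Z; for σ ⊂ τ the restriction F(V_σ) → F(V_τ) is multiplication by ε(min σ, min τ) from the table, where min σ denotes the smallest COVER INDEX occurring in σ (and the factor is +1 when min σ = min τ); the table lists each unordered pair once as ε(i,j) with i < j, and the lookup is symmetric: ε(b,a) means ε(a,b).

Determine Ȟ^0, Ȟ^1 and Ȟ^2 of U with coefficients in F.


Ȟ^0(U;F) ≅ 0, Ȟ^1(U;F) ≅ Z ⊕ Z/2 and Ȟ^2(U;F) ≅ 0

intersection data:
  V12={q3,q7} V14={q9} V15={q5} V16={q6} V23={q2} V34={q1,q4} V56={q8}
C dims 6,7; δ0: rk 6, SNF 1^5·2
Ȟ^0 = (6 − 6) − 0 = 0, so Ȟ^0 ≅ 0
Ȟ^1 = (7 − 0) − 6 = 1 plus torsion [2], so Ȟ^1 ≅ Z ⊕ Z/2
Ȟ^2 = (0 − 0) − 0 = 0, so Ȟ^2 ≅ 0


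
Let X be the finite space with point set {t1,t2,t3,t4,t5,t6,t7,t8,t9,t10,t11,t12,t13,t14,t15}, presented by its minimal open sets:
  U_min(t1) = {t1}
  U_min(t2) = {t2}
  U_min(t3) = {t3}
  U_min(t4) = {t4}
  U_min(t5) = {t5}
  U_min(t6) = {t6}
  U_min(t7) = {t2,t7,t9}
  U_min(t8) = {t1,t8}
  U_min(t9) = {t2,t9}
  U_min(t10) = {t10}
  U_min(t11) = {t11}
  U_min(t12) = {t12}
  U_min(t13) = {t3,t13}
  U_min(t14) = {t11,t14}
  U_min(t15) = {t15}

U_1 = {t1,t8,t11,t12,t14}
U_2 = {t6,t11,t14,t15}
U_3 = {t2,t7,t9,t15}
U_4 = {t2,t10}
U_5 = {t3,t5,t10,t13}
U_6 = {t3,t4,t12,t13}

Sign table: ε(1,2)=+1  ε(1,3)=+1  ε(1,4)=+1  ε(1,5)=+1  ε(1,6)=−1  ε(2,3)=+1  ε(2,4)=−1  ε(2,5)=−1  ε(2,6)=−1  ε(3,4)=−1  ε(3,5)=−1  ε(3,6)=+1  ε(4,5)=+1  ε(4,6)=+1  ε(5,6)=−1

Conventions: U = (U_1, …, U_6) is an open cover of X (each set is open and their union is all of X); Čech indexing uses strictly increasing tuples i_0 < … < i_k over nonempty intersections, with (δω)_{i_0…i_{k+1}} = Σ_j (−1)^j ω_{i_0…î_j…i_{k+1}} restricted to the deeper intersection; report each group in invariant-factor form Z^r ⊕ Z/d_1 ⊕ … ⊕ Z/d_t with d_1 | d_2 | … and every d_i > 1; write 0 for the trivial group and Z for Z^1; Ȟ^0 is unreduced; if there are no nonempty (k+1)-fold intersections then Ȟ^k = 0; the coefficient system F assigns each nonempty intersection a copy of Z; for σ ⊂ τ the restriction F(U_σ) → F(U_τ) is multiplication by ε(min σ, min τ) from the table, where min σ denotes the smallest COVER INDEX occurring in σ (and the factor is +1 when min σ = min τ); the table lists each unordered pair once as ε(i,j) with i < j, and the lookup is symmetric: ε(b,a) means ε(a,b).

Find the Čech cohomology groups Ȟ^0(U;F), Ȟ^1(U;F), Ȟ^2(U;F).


Ȟ^0 ≅ 0, Ȟ^1 ≅ Z/2 and Ȟ^2 ≅ 0

cover nerve:
  U12={t11,t14} U16={t12} U23={t15} U34={t2} U45={t10} U56={t3,t13}
C dims 6,6; δ0: rk 6, SNF 1^5·2
Ȟ^0: (6−6)−0=0 ⇒ 0
Ȟ^1: (6−0)−6=0 plus torsion [2] ⇒ Z/2
Ȟ^2: (0−0)−0=0 ⇒ 0


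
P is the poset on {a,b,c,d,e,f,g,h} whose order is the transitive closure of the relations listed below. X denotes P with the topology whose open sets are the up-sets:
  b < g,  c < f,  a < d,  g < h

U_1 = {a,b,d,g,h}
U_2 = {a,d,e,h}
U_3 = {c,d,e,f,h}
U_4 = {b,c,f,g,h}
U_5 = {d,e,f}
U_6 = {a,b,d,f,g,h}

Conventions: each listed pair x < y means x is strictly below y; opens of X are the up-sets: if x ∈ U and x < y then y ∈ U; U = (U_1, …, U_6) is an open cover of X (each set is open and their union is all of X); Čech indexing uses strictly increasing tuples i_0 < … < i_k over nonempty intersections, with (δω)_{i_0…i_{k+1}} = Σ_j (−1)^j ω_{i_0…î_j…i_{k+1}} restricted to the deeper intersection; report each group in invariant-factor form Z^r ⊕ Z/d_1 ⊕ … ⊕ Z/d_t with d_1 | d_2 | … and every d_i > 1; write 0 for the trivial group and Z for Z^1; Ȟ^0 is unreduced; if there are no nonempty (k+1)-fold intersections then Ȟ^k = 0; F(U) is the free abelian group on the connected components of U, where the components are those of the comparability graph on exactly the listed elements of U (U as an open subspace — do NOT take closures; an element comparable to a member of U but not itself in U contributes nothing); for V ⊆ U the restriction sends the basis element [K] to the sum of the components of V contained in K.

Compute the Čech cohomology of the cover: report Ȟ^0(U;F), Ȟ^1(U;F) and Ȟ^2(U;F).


Ȟ^0 ≅ Z^4; Ȟ^1 ≅ 0; Ȟ^2 ≅ 0

intersection data:
  U12={a,d,h} U13={d,h} U14={b,g,h} U15={d} U16={a,b,d,g,h} U23={d,e,h} U24={h} U25={d,e} U26={a,d,h} U34={c,f,h} U35={d,e,f} U36={d,f,h} U45={f} U46={b,f,g,h} U56={d,f}
  U123={d,h} U124={h} U125={d} U126={a,d,h} U134={h} U135={d} U136={d,h} U146={b,g,h} U156={d} U234={h} U235={d,e} U236={d,h} U246={h} U256={d} U345={f} U346={f,h} U356={d,f} U456={f}
  U1234={h} U1235={d} U1236={d,h} U1246={h} U1256={d} U1346={h} U1356={d} U2346={h} U2356={d} U3456={f}
  U12346={h} U12356={d}
components per intersection:
  U1: {a,d} {b,g,h}
  U2: {a,d} {e} {h}
  U3: {c,f} {d} {e} {h}
  U4: {b,g,h} {c,f}
  U5: {d} {e} {f}
  U6: {a,d} {b,g,h} {f}
  U12: {a,d} {h}
  U13: {d} {h}
  U14: {b,g,h}
  U15: {d}
  U16: {a,d} {b,g,h}
  U23: {d} {e} {h}
  U24: {h}
  U25: {d} {e}
  U26: {a,d} {h}
  U34: {c,f} {h}
  U35: {d} {e} {f}
  U36: {d} {f} {h}
  U45: {f}
  U46: {b,g,h} {f}
  U56: {d} {f}
  U123: {d} {h}
  U124: {h}
  U125: {d}
  U126: {a,d} {h}
  U134: {h}
  U135: {d}
  U136: {d} {h}
  U146: {b,g,h}
  U156: {d}
  U234: {h}
  U235: {d} {e}
  U236: {d} {h}
  U246: {h}
  U256: {d}
  U345: {f}
  U346: {f} {h}
  U356: {d} {f}
  U456: {f}
  U1234: {h}
  U1235: {d}
  U1236: {d} {h}
  U1246: {h}
  U1256: {d}
  U1346: {h}
  U1356: {d}
  U2346: {h}
  U2356: {d}
  U3456: {f}
  U12346: {h}
  U12356: {d}
C dims 17,29,25,11; δ0: rk 13, SNF 1^13; δ1: rk 16, SNF 1^16; δ2: rk 9, SNF 1^9
Ȟ^0 = (17 − 13) − 0 = 4, so Ȟ^0 ≅ Z^4
Ȟ^1 = (29 − 16) − 13 = 0, so Ȟ^1 ≅ 0
Ȟ^2 = (25 − 9) − 16 = 0, so Ȟ^2 ≅ 0


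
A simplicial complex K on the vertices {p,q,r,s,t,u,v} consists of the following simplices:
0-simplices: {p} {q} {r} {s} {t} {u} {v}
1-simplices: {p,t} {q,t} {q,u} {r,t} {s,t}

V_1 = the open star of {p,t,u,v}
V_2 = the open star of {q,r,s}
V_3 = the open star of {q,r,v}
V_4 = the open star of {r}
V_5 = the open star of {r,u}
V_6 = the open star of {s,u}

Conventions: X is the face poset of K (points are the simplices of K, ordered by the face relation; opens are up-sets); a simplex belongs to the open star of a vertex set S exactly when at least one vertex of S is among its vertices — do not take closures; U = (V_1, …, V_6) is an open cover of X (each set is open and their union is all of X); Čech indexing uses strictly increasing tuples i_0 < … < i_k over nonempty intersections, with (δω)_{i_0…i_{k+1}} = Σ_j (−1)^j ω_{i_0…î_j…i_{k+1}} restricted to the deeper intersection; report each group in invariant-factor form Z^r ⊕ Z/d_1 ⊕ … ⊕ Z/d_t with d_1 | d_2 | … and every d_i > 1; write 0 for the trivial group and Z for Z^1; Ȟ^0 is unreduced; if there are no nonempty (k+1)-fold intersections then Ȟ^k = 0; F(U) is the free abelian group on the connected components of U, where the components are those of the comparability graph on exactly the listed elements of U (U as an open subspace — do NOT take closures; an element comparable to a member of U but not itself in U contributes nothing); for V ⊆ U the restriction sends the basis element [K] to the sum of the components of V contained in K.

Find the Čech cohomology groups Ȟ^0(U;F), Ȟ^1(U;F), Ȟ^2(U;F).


Ȟ^0 = Z^2,  Ȟ^1 = 0,  Ȟ^2 = 0

nerve of the cover:
  V1={{p},{t},{u},{v},{p,t},{q,t},{q,u},{r,t},{s,t}} V2={{q},{r},{s},{q,t},{q,u},{r,t},{s,t}} V3={{q},{r},{v},{q,t},{q,u},{r,t}} V4={{r},{r,t}} V5={{r},{u},{q,u},{r,t}} V6={{s},{u},{q,u},{s,t}}
  V12={{q,t},{q,u},{r,t},{s,t}} V13={{v},{q,t},{q,u},{r,t}} V14={{r,t}} V15={{u},{q,u},{r,t}} V16={{u},{q,u},{s,t}} V23={{q},{r},{q,t},{q,u},{r,t}} V24={{r},{r,t}} V25={{r},{q,u},{r,t}} V26={{s},{q,u},{s,t}} V34={{r},{r,t}} V35={{r},{q,u},{r,t}} V36={{q,u}} V45={{r},{r,t}} V56={{u},{q,u}}
  V123={{q,t},{q,u},{r,t}} V124={{r,t}} V125={{q,u},{r,t}} V126={{q,u},{s,t}} V134={{r,t}} V135={{q,u},{r,t}} V136={{q,u}} V145={{r,t}} V156={{u},{q,u}} V234={{r},{r,t}} V235={{r},{q,u},{r,t}} V236={{q,u}} V245={{r},{r,t}} V256={{q,u}} V345={{r},{r,t}} V356={{q,u}}
  V1234={{r,t}} V1235={{q,u},{r,t}} V1236={{q,u}} V1245={{r,t}} V1256={{q,u}} V1345={{r,t}} V1356={{q,u}} V2345={{r},{r,t}} V2356={{q,u}}
  V12345={{r,t}} V12356={{q,u}}
components per intersection:
  V1: {{p},{t},{p,t},{q,t},{r,t},{s,t}} {{u},{q,u}} {{v}}
  V2: {{q},{q,t},{q,u}} {{r},{r,t}} {{s},{s,t}}
  V3: {{q},{q,t},{q,u}} {{r},{r,t}} {{v}}
  V4: {{r},{r,t}}
  V5: {{r},{r,t}} {{u},{q,u}}
  V6: {{s},{s,t}} {{u},{q,u}}
  V12: {{q,t}} {{q,u}} {{r,t}} {{s,t}}
  V13: {{v}} {{q,t}} {{q,u}} {{r,t}}
  V14: {{r,t}}
  V15: {{u},{q,u}} {{r,t}}
  V16: {{u},{q,u}} {{s,t}}
  V23: {{q},{q,t},{q,u}} {{r},{r,t}}
  V24: {{r},{r,t}}
  V25: {{r},{r,t}} {{q,u}}
  V26: {{s},{s,t}} {{q,u}}
  V34: {{r},{r,t}}
  V35: {{r},{r,t}} {{q,u}}
  V36: {{q,u}}
  V45: {{r},{r,t}}
  V56: {{u},{q,u}}
  V123: {{q,t}} {{q,u}} {{r,t}}
  V124: {{r,t}}
  V125: {{q,u}} {{r,t}}
  V126: {{q,u}} {{s,t}}
  V134: {{r,t}}
  V135: {{q,u}} {{r,t}}
  V136: {{q,u}}
  V145: {{r,t}}
  V156: {{u},{q,u}}
  V234: {{r},{r,t}}
  V235: {{r},{r,t}} {{q,u}}
  V236: {{q,u}}
  V245: {{r},{r,t}}
  V256: {{q,u}}
  V345: {{r},{r,t}}
  V356: {{q,u}}
  V1234: {{r,t}}
  V1235: {{q,u}} {{r,t}}
  V1236: {{q,u}}
  V1245: {{r,t}}
  V1256: {{q,u}}
  V1345: {{r,t}}
  V1356: {{q,u}}
  V2345: {{r},{r,t}}
  V2356: {{q,u}}
  V12345: {{r,t}}
  V12356: {{q,u}}
C dims 14,26,22,10; δ0: rk 12, SNF 1^12; δ1: rk 14, SNF 1^14; δ2: rk 8, SNF 1^8
Ȟ^0 = (14 − 12) − 0 = 2, so Ȟ^0 ≅ Z^2
Ȟ^1 = (26 − 14) − 12 = 0, so Ȟ^1 ≅ 0
Ȟ^2 = (22 − 8) − 14 = 0, so Ȟ^2 ≅ 0
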